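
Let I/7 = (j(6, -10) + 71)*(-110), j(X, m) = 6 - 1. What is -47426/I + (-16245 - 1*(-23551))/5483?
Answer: 343791939/160432580 ≈ 2.1429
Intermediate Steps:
j(X, m) = 5
I = -58520 (I = 7*((5 + 71)*(-110)) = 7*(76*(-110)) = 7*(-8360) = -58520)
-47426/I + (-16245 - 1*(-23551))/5483 = -47426/(-58520) + (-16245 - 1*(-23551))/5483 = -47426*(-1/58520) + (-16245 + 23551)*(1/5483) = 23713/29260 + 7306*(1/5483) = 23713/29260 + 7306/5483 = 343791939/160432580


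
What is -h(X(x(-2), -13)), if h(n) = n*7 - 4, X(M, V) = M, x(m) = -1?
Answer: 11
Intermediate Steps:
h(n) = -4 + 7*n (h(n) = 7*n - 4 = -4 + 7*n)
-h(X(x(-2), -13)) = -(-4 + 7*(-1)) = -(-4 - 7) = -1*(-11) = 11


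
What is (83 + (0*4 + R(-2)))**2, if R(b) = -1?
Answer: 6724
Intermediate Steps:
(83 + (0*4 + R(-2)))**2 = (83 + (0*4 - 1))**2 = (83 + (0 - 1))**2 = (83 - 1)**2 = 82**2 = 6724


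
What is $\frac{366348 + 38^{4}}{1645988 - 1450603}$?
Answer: $\frac{2451484}{195385} \approx 12.547$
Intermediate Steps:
$\frac{366348 + 38^{4}}{1645988 - 1450603} = \frac{366348 + 2085136}{195385} = 2451484 \cdot \frac{1}{195385} = \frac{2451484}{195385}$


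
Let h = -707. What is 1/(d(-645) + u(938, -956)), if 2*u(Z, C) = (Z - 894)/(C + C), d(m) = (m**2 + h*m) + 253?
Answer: 956/833912097 ≈ 1.1464e-6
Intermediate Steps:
d(m) = 253 + m**2 - 707*m (d(m) = (m**2 - 707*m) + 253 = 253 + m**2 - 707*m)
u(Z, C) = (-894 + Z)/(4*C) (u(Z, C) = ((Z - 894)/(C + C))/2 = ((-894 + Z)/((2*C)))/2 = ((-894 + Z)*(1/(2*C)))/2 = ((-894 + Z)/(2*C))/2 = (-894 + Z)/(4*C))
1/(d(-645) + u(938, -956)) = 1/((253 + (-645)**2 - 707*(-645)) + (1/4)*(-894 + 938)/(-956)) = 1/((253 + 416025 + 456015) + (1/4)*(-1/956)*44) = 1/(872293 - 11/956) = 1/(833912097/956) = 956/833912097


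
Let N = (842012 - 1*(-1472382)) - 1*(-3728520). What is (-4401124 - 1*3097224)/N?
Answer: -3749174/3021457 ≈ -1.2409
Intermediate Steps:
N = 6042914 (N = (842012 + 1472382) + 3728520 = 2314394 + 3728520 = 6042914)
(-4401124 - 1*3097224)/N = (-4401124 - 1*3097224)/6042914 = (-4401124 - 3097224)*(1/6042914) = -7498348*1/6042914 = -3749174/3021457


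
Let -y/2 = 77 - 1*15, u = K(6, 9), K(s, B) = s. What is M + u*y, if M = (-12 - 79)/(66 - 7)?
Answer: -43987/59 ≈ -745.54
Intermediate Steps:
u = 6
y = -124 (y = -2*(77 - 1*15) = -2*(77 - 15) = -2*62 = -124)
M = -91/59 ≈ -1.5424
M + u*y = -91/59 + 6*(-124) = -91/59 - 744 = -43987/59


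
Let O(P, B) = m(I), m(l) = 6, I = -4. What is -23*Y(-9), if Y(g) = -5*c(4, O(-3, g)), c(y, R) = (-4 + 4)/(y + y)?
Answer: 0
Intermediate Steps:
O(P, B) = 6
c(y, R) = 0 (c(y, R) = 0/((2*y)) = 0*(1/(2*y)) = 0)
Y(g) = 0 (Y(g) = -5*0 = 0)
-23*Y(-9) = -23*0 = 0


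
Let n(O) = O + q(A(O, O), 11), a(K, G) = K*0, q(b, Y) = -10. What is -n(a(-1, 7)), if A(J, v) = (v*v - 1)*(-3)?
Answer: 10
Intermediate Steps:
A(J, v) = 3 - 3*v² (A(J, v) = (v² - 1)*(-3) = (-1 + v²)*(-3) = 3 - 3*v²)
a(K, G) = 0
n(O) = -10 + O (n(O) = O - 10 = -10 + O)
-n(a(-1, 7)) = -(-10 + 0) = -1*(-10) = 10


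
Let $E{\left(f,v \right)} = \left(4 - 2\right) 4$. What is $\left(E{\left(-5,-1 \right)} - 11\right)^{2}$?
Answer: $9$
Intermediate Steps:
$E{\left(f,v \right)} = 8$ ($E{\left(f,v \right)} = 2 \cdot 4 = 8$)
$\left(E{\left(-5,-1 \right)} - 11\right)^{2} = \left(8 - 11\right)^{2} = \left(-3\right)^{2} = 9$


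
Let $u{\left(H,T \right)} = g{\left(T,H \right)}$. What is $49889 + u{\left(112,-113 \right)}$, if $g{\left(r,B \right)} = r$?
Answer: $49776$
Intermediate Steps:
$u{\left(H,T \right)} = T$
$49889 + u{\left(112,-113 \right)} = 49889 - 113 = 49776$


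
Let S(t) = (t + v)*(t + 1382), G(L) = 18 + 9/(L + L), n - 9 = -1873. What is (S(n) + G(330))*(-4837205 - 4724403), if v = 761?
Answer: -279595958735366/55 ≈ -5.0836e+12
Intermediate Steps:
n = -1864 (n = 9 - 1873 = -1864)
G(L) = 18 + 9/(2*L) (G(L) = 18 + 9/((2*L)) = 18 + 9*(1/(2*L)) = 18 + 9/(2*L))
S(t) = (761 + t)*(1382 + t) (S(t) = (t + 761)*(t + 1382) = (761 + t)*(1382 + t))
(S(n) + G(330))*(-4837205 - 4724403) = ((1051702 + (-1864)² + 2143*(-1864)) + (18 + (9/2)/330))*(-4837205 - 4724403) = ((1051702 + 3474496 - 3994552) + (18 + (9/2)*(1/330)))*(-9561608) = (531646 + (18 + 3/220))*(-9561608) = (531646 + 3963/220)*(-9561608) = (116966083/220)*(-9561608) = -279595958735366/55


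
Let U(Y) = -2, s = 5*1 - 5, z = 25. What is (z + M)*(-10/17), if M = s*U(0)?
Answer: -250/17 ≈ -14.706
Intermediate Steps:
s = 0 (s = 5 - 5 = 0)
M = 0 (M = 0*(-2) = 0)
(z + M)*(-10/17) = (25 + 0)*(-10/17) = 25*(-10*1/17) = 25*(-10/17) = -250/17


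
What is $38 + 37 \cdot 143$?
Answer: $5329$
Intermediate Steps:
$38 + 37 \cdot 143 = 38 + 5291 = 5329$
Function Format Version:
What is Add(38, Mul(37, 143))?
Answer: 5329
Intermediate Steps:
Add(38, Mul(37, 143)) = Add(38, 5291) = 5329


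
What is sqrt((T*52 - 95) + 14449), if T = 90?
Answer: sqrt(19034) ≈ 137.96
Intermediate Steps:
sqrt((T*52 - 95) + 14449) = sqrt((90*52 - 95) + 14449) = sqrt((4680 - 95) + 14449) = sqrt(4585 + 14449) = sqrt(19034)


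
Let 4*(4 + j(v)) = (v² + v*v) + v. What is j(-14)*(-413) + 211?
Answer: -74331/2 ≈ -37166.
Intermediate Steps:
j(v) = -4 + v²/2 + v/4 (j(v) = -4 + ((v² + v*v) + v)/4 = -4 + ((v² + v²) + v)/4 = -4 + (2*v² + v)/4 = -4 + (v + 2*v²)/4 = -4 + (v²/2 + v/4) = -4 + v²/2 + v/4)
j(-14)*(-413) + 211 = (-4 + (½)*(-14)² + (¼)*(-14))*(-413) + 211 = (-4 + (½)*196 - 7/2)*(-413) + 211 = (-4 + 98 - 7/2)*(-413) + 211 = (181/2)*(-413) + 211 = -74753/2 + 211 = -74331/2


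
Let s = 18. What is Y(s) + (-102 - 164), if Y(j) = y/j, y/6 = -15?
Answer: -271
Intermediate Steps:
y = -90 (y = 6*(-15) = -90)
Y(j) = -90/j
Y(s) + (-102 - 164) = -90/18 + (-102 - 164) = -90*1/18 - 266 = -5 - 266 = -271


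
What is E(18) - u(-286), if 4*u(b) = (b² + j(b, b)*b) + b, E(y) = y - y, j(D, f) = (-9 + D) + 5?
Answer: -82225/2 ≈ -41113.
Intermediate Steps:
j(D, f) = -4 + D
E(y) = 0
u(b) = b/4 + b²/4 + b*(-4 + b)/4 (u(b) = ((b² + (-4 + b)*b) + b)/4 = ((b² + b*(-4 + b)) + b)/4 = (b + b² + b*(-4 + b))/4 = b/4 + b²/4 + b*(-4 + b)/4)
E(18) - u(-286) = 0 - (-286)*(-3 + 2*(-286))/4 = 0 - (-286)*(-3 - 572)/4 = 0 - (-286)*(-575)/4 = 0 - 1*82225/2 = 0 - 82225/2 = -82225/2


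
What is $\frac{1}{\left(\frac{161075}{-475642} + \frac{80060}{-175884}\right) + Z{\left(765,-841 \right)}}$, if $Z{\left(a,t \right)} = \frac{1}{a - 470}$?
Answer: $- \frac{6169764042690}{4876853564843} \approx -1.2651$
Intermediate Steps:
$Z{\left(a,t \right)} = \frac{1}{-470 + a}$
$\frac{1}{\left(\frac{161075}{-475642} + \frac{80060}{-175884}\right) + Z{\left(765,-841 \right)}} = \frac{1}{\left(\frac{161075}{-475642} + \frac{80060}{-175884}\right) + \frac{1}{-470 + 765}} = \frac{1}{\left(161075 \left(- \frac{1}{475642}\right) + 80060 \left(- \frac{1}{175884}\right)\right) + \frac{1}{295}} = \frac{1}{\left(- \frac{161075}{475642} - \frac{20015}{43971}\right) + \frac{1}{295}} = \frac{1}{- \frac{16602603455}{20914454382} + \frac{1}{295}} = \frac{1}{- \frac{4876853564843}{6169764042690}} = - \frac{6169764042690}{4876853564843}$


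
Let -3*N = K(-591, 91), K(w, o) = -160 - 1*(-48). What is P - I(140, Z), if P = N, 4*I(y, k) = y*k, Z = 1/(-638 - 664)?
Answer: 6949/186 ≈ 37.360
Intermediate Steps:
Z = -1/1302 (Z = 1/(-1302) = -1/1302 ≈ -0.00076805)
K(w, o) = -112 (K(w, o) = -160 + 48 = -112)
N = 112/3 (N = -1/3*(-112) = 112/3 ≈ 37.333)
I(y, k) = k*y/4 (I(y, k) = (y*k)/4 = (k*y)/4 = k*y/4)
P = 112/3 ≈ 37.333
P - I(140, Z) = 112/3 - (-1)*140/(4*1302) = 112/3 - 1*(-5/186) = 112/3 + 5/186 = 6949/186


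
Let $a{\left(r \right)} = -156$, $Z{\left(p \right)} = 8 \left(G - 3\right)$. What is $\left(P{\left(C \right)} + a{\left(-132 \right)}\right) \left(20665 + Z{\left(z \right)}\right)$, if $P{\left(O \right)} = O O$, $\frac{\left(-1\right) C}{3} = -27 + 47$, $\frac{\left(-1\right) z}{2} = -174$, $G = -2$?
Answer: $71032500$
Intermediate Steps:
$z = 348$ ($z = \left(-2\right) \left(-174\right) = 348$)
$C = -60$ ($C = - 3 \left(-27 + 47\right) = \left(-3\right) 20 = -60$)
$P{\left(O \right)} = O^{2}$
$Z{\left(p \right)} = -40$ ($Z{\left(p \right)} = 8 \left(-2 - 3\right) = 8 \left(-5\right) = -40$)
$\left(P{\left(C \right)} + a{\left(-132 \right)}\right) \left(20665 + Z{\left(z \right)}\right) = \left(\left(-60\right)^{2} - 156\right) \left(20665 - 40\right) = \left(3600 - 156\right) 20625 = 3444 \cdot 20625 = 71032500$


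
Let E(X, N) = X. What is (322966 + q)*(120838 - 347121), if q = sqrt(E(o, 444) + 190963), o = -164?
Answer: -73081715378 - 226283*sqrt(190799) ≈ -7.3181e+10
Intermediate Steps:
q = sqrt(190799) (q = sqrt(-164 + 190963) = sqrt(190799) ≈ 436.81)
(322966 + q)*(120838 - 347121) = (322966 + sqrt(190799))*(120838 - 347121) = (322966 + sqrt(190799))*(-226283) = -73081715378 - 226283*sqrt(190799)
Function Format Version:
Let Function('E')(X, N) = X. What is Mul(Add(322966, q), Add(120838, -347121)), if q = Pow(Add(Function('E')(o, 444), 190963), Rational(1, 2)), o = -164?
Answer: Add(-73081715378, Mul(-226283, Pow(190799, Rational(1, 2)))) ≈ -7.3181e+10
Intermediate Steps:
q = Pow(190799, Rational(1, 2)) (q = Pow(Add(-164, 190963), Rational(1, 2)) = Pow(190799, Rational(1, 2)) ≈ 436.81)
Mul(Add(322966, q), Add(120838, -347121)) = Mul(Add(322966, Pow(190799, Rational(1, 2))), Add(120838, -347121)) = Mul(Add(322966, Pow(190799, Rational(1, 2))), -226283) = Add(-73081715378, Mul(-226283, Pow(190799, Rational(1, 2))))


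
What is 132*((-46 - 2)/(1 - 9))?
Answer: 792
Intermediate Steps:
132*((-46 - 2)/(1 - 9)) = 132*(-48/(-8)) = 132*(-48*(-⅛)) = 132*6 = 792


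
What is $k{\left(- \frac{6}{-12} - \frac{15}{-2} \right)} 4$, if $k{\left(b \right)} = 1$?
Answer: $4$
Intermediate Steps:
$k{\left(- \frac{6}{-12} - \frac{15}{-2} \right)} 4 = 1 \cdot 4 = 4$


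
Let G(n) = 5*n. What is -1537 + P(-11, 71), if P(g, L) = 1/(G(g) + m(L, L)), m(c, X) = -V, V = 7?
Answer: -95295/62 ≈ -1537.0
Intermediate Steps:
m(c, X) = -7 (m(c, X) = -1*7 = -7)
P(g, L) = 1/(-7 + 5*g) (P(g, L) = 1/(5*g - 7) = 1/(-7 + 5*g))
-1537 + P(-11, 71) = -1537 + 1/(-7 + 5*(-11)) = -1537 + 1/(-7 - 55) = -1537 + 1/(-62) = -1537 - 1/62 = -95295/62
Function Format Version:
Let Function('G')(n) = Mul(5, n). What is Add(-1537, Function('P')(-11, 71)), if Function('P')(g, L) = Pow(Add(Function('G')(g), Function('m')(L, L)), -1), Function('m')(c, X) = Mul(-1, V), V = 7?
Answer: Rational(-95295, 62) ≈ -1537.0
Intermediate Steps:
Function('m')(c, X) = -7 (Function('m')(c, X) = Mul(-1, 7) = -7)
Function('P')(g, L) = Pow(Add(-7, Mul(5, g)), -1) (Function('P')(g, L) = Pow(Add(Mul(5, g), -7), -1) = Pow(Add(-7, Mul(5, g)), -1))
Add(-1537, Function('P')(-11, 71)) = Add(-1537, Pow(Add(-7, Mul(5, -11)), -1)) = Add(-1537, Pow(Add(-7, -55), -1)) = Add(-1537, Pow(-62, -1)) = Add(-1537, Rational(-1, 62)) = Rational(-95295, 62)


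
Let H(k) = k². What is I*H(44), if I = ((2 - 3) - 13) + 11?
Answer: -5808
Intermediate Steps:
I = -3 (I = (-1 - 13) + 11 = -14 + 11 = -3)
I*H(44) = -3*44² = -3*1936 = -5808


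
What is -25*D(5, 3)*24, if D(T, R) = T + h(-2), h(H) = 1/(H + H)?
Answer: -2850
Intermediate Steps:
h(H) = 1/(2*H)
D(T, R) = -¼ + T (D(T, R) = T + (½)/(-2) = T + (½)*(-½) = T - ¼ = -¼ + T)
-25*D(5, 3)*24 = -25*(-¼ + 5)*24 = -25*19/4*24 = -475/4*24 = -2850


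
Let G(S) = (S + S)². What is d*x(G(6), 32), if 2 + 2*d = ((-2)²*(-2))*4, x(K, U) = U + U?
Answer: -1088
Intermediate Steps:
G(S) = 4*S² (G(S) = (2*S)² = 4*S²)
x(K, U) = 2*U
d = -17 (d = -1 + (((-2)²*(-2))*4)/2 = -1 + ((4*(-2))*4)/2 = -1 + (-8*4)/2 = -1 + (½)*(-32) = -1 - 16 = -17)
d*x(G(6), 32) = -34*32 = -17*64 = -1088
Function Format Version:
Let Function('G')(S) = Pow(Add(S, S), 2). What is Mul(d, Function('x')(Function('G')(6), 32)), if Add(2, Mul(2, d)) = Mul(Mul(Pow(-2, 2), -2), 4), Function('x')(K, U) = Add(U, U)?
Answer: -1088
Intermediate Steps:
Function('G')(S) = Mul(4, Pow(S, 2)) (Function('G')(S) = Pow(Mul(2, S), 2) = Mul(4, Pow(S, 2)))
Function('x')(K, U) = Mul(2, U)
d = -17 (d = Add(-1, Mul(Rational(1, 2), Mul(Mul(Pow(-2, 2), -2), 4))) = Add(-1, Mul(Rational(1, 2), Mul(Mul(4, -2), 4))) = Add(-1, Mul(Rational(1, 2), Mul(-8, 4))) = Add(-1, Mul(Rational(1, 2), -32)) = Add(-1, -16) = -17)
Mul(d, Function('x')(Function('G')(6), 32)) = Mul(-17, Mul(2, 32)) = Mul(-17, 64) = -1088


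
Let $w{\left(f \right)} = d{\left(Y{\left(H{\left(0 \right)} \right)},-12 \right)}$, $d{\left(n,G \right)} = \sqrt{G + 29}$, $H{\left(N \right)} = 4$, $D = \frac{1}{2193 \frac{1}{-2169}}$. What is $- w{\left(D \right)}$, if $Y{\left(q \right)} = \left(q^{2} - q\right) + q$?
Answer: $- \sqrt{17} \approx -4.1231$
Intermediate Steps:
$D = - \frac{723}{731}$ ($D = \frac{1}{2193 \left(- \frac{1}{2169}\right)} = \frac{1}{- \frac{731}{723}} = - \frac{723}{731} \approx -0.98906$)
$Y{\left(q \right)} = q^{2}$
$d{\left(n,G \right)} = \sqrt{29 + G}$
$w{\left(f \right)} = \sqrt{17}$ ($w{\left(f \right)} = \sqrt{29 - 12} = \sqrt{17}$)
$- w{\left(D \right)} = - \sqrt{17}$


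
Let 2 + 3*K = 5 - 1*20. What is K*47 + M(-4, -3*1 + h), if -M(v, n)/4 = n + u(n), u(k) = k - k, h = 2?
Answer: -787/3 ≈ -262.33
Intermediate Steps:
u(k) = 0
M(v, n) = -4*n (M(v, n) = -4*(n + 0) = -4*n)
K = -17/3 (K = -2/3 + (5 - 1*20)/3 = -2/3 + (5 - 20)/3 = -2/3 + (1/3)*(-15) = -2/3 - 5 = -17/3 ≈ -5.6667)
K*47 + M(-4, -3*1 + h) = -17/3*47 - 4*(-3*1 + 2) = -799/3 - 4*(-3 + 2) = -799/3 - 4*(-1) = -799/3 + 4 = -787/3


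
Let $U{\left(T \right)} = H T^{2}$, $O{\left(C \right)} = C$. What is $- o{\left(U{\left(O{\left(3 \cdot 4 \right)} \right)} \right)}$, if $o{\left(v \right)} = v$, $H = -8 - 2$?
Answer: $1440$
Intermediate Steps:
$H = -10$
$U{\left(T \right)} = - 10 T^{2}$
$- o{\left(U{\left(O{\left(3 \cdot 4 \right)} \right)} \right)} = - \left(-10\right) \left(3 \cdot 4\right)^{2} = - \left(-10\right) 12^{2} = - \left(-10\right) 144 = \left(-1\right) \left(-1440\right) = 1440$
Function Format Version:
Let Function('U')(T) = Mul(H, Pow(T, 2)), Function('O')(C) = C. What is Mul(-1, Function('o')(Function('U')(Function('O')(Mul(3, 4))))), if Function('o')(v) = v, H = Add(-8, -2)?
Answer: 1440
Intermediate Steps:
H = -10
Function('U')(T) = Mul(-10, Pow(T, 2))
Mul(-1, Function('o')(Function('U')(Function('O')(Mul(3, 4))))) = Mul(-1, Mul(-10, Pow(Mul(3, 4), 2))) = Mul(-1, Mul(-10, Pow(12, 2))) = Mul(-1, Mul(-10, 144)) = Mul(-1, -1440) = 1440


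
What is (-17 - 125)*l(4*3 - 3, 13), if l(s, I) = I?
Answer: -1846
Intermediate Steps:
(-17 - 125)*l(4*3 - 3, 13) = (-17 - 125)*13 = -142*13 = -1846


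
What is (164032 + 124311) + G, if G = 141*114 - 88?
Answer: 304329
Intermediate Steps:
G = 15986 (G = 16074 - 88 = 15986)
(164032 + 124311) + G = (164032 + 124311) + 15986 = 288343 + 15986 = 304329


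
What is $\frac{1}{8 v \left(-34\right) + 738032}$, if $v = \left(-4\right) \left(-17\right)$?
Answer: $\frac{1}{719536} \approx 1.3898 \cdot 10^{-6}$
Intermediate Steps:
$v = 68$
$\frac{1}{8 v \left(-34\right) + 738032} = \frac{1}{8 \cdot 68 \left(-34\right) + 738032} = \frac{1}{544 \left(-34\right) + 738032} = \frac{1}{-18496 + 738032} = \frac{1}{719536}$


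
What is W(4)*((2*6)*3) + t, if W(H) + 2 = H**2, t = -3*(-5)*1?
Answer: 519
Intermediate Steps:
t = 15 (t = 15*1 = 15)
W(H) = -2 + H**2
W(4)*((2*6)*3) + t = (-2 + 4**2)*((2*6)*3) + 15 = (-2 + 16)*(12*3) + 15 = 14*36 + 15 = 504 + 15 = 519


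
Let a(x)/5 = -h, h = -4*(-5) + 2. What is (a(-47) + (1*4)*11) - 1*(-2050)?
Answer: 1984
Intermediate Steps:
h = 22 (h = 20 + 2 = 22)
a(x) = -110 (a(x) = 5*(-1*22) = 5*(-22) = -110)
(a(-47) + (1*4)*11) - 1*(-2050) = (-110 + (1*4)*11) - 1*(-2050) = (-110 + 4*11) + 2050 = (-110 + 44) + 2050 = -66 + 2050 = 1984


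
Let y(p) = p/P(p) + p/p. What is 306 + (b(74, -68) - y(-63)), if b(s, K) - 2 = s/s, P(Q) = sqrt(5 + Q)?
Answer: 308 - 63*I*sqrt(58)/58 ≈ 308.0 - 8.2723*I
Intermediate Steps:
y(p) = 1 + p/sqrt(5 + p) (y(p) = p/(sqrt(5 + p)) + p/p = p/sqrt(5 + p) + 1 = 1 + p/sqrt(5 + p))
b(s, K) = 3 (b(s, K) = 2 + s/s = 2 + 1 = 3)
306 + (b(74, -68) - y(-63)) = 306 + (3 - (1 - 63/sqrt(5 - 63))) = 306 + (3 - (1 - (-63)*I*sqrt(58)/58)) = 306 + (3 - (1 + 63*I*sqrt(58)/58)) = 306 + (3 + (-1 - 63*I*sqrt(58)/58)) = 306 + (2 - 63*I*sqrt(58)/58) = 308 - 63*I*sqrt(58)/58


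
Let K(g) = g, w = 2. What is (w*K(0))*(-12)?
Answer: 0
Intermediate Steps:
(w*K(0))*(-12) = (2*0)*(-12) = 0*(-12) = 0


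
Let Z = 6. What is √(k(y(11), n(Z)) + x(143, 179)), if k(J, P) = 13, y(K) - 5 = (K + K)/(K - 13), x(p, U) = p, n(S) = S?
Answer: 2*√39 ≈ 12.490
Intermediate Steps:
y(K) = 5 + 2*K/(-13 + K) (y(K) = 5 + (K + K)/(K - 13) = 5 + (2*K)/(-13 + K) = 5 + 2*K/(-13 + K))
√(k(y(11), n(Z)) + x(143, 179)) = √(13 + 143) = √156 = 2*√39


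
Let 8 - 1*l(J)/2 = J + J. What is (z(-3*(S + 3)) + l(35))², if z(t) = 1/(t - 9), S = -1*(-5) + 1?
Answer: 19936225/1296 ≈ 15383.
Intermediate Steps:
S = 6 (S = 5 + 1 = 6)
l(J) = 16 - 4*J (l(J) = 16 - 2*(J + J) = 16 - 4*J)
z(t) = 1/(-9 + t)
(z(-3*(S + 3)) + l(35))² = (1/(-9 - 3*(6 + 3)) + (16 - 4*35))² = (1/(-9 - 3*9) + (16 - 140))² = (1/(-9 - 27) - 124)² = (1/(-36) - 124)² = (-1/36 - 124)² = (-4465/36)² = 19936225/1296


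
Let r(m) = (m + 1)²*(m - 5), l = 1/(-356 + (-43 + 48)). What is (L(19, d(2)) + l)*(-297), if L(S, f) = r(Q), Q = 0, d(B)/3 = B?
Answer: 19316/13 ≈ 1485.8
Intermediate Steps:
d(B) = 3*B
l = -1/351 (l = 1/(-356 + 5) = 1/(-351) = -1/351 ≈ -0.0028490)
r(m) = (1 + m)²*(-5 + m)
L(S, f) = -5 (L(S, f) = (1 + 0)²*(-5 + 0) = 1²*(-5) = 1*(-5) = -5)
(L(19, d(2)) + l)*(-297) = (-5 - 1/351)*(-297) = -1756/351*(-297) = 19316/13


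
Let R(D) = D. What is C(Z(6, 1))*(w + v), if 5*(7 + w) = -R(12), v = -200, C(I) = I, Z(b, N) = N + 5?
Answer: -6282/5 ≈ -1256.4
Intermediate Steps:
Z(b, N) = 5 + N
w = -47/5 (w = -7 + (-1*12)/5 = -7 + (⅕)*(-12) = -7 - 12/5 = -47/5 ≈ -9.4000)
C(Z(6, 1))*(w + v) = (5 + 1)*(-47/5 - 200) = 6*(-1047/5) = -6282/5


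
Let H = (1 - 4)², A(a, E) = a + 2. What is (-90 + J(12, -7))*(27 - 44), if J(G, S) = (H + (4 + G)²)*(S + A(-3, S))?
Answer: 37570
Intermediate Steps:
A(a, E) = 2 + a
H = 9 (H = (-3)² = 9)
J(G, S) = (-1 + S)*(9 + (4 + G)²) (J(G, S) = (9 + (4 + G)²)*(S + (2 - 3)) = (9 + (4 + G)²)*(S - 1) = (9 + (4 + G)²)*(-1 + S) = (-1 + S)*(9 + (4 + G)²))
(-90 + J(12, -7))*(27 - 44) = (-90 + (-9 - (4 + 12)² + 9*(-7) - 7*(4 + 12)²))*(27 - 44) = (-90 + (-9 - 1*16² - 63 - 7*16²))*(-17) = (-90 + (-9 - 1*256 - 63 - 7*256))*(-17) = (-90 + (-9 - 256 - 63 - 1792))*(-17) = (-90 - 2120)*(-17) = -2210*(-17) = 37570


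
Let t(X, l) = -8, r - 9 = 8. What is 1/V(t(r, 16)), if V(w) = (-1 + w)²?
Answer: 1/81 ≈ 0.012346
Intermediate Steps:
r = 17 (r = 9 + 8 = 17)
1/V(t(r, 16)) = 1/((-1 - 8)²) = 1/((-9)²) = 1/81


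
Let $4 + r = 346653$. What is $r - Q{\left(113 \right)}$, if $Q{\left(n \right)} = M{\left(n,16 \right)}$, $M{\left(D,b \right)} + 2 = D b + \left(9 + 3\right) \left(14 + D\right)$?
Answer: $343319$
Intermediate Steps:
$M{\left(D,b \right)} = 166 + 12 D + D b$ ($M{\left(D,b \right)} = -2 + \left(D b + \left(9 + 3\right) \left(14 + D\right)\right) = -2 + \left(D b + 12 \left(14 + D\right)\right) = -2 + \left(D b + \left(168 + 12 D\right)\right) = -2 + \left(168 + 12 D + D b\right) = 166 + 12 D + D b$)
$Q{\left(n \right)} = 166 + 28 n$ ($Q{\left(n \right)} = 166 + 12 n + n 16 = 166 + 12 n + 16 n = 166 + 28 n$)
$r = 346649$ ($r = -4 + 346653 = 346649$)
$r - Q{\left(113 \right)} = 346649 - \left(166 + 28 \cdot 113\right) = 346649 - \left(166 + 3164\right) = 346649 - 3330 = 343319$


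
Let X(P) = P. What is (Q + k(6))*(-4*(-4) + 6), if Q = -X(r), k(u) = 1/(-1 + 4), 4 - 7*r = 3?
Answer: 88/21 ≈ 4.1905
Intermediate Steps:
r = ⅐ (r = 4/7 - ⅐*3 = 4/7 - 3/7 = ⅐ ≈ 0.14286)
k(u) = ⅓ (k(u) = 1/3 = ⅓)
Q = -⅐ (Q = -1*⅐ = -⅐ ≈ -0.14286)
(Q + k(6))*(-4*(-4) + 6) = (-⅐ + ⅓)*(-4*(-4) + 6) = 4*(16 + 6)/21 = (4/21)*22 = 88/21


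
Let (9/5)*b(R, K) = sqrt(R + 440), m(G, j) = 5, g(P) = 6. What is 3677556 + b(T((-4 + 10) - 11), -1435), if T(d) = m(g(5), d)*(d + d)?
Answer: 3677556 + 5*sqrt(390)/9 ≈ 3.6776e+6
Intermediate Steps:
T(d) = 10*d (T(d) = 5*(d + d) = 5*(2*d) = 10*d)
b(R, K) = 5*sqrt(440 + R)/9 (b(R, K) = 5*sqrt(R + 440)/9 = 5*sqrt(440 + R)/9)
3677556 + b(T((-4 + 10) - 11), -1435) = 3677556 + 5*sqrt(440 + 10*((-4 + 10) - 11))/9 = 3677556 + 5*sqrt(440 + 10*(6 - 11))/9 = 3677556 + 5*sqrt(440 + 10*(-5))/9 = 3677556 + 5*sqrt(440 - 50)/9 = 3677556 + 5*sqrt(390)/9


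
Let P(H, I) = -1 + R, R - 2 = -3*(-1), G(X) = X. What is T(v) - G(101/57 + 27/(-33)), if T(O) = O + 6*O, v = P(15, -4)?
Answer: 16958/627 ≈ 27.046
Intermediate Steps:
R = 5 (R = 2 - 3*(-1) = 2 + 3 = 5)
P(H, I) = 4 (P(H, I) = -1 + 5 = 4)
v = 4
T(O) = 7*O
T(v) - G(101/57 + 27/(-33)) = 7*4 - (101/57 + 27/(-33)) = 28 - (101*(1/57) + 27*(-1/33)) = 28 - (101/57 - 9/11) = 28 - 1*598/627 = 28 - 598/627 = 16958/627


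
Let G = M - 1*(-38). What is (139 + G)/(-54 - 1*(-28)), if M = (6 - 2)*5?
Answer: -197/26 ≈ -7.5769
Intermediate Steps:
M = 20 (M = 4*5 = 20)
G = 58 (G = 20 - 1*(-38) = 20 + 38 = 58)
(139 + G)/(-54 - 1*(-28)) = (139 + 58)/(-54 - 1*(-28)) = 197/(-54 + 28) = 197/(-26) = -1/26*197 = -197/26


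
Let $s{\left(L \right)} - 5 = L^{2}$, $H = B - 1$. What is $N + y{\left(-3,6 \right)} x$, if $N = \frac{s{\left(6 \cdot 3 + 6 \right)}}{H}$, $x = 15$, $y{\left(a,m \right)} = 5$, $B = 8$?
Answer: $158$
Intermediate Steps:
$H = 7$ ($H = 8 - 1 = 7$)
$s{\left(L \right)} = 5 + L^{2}$
$N = 83$ ($N = \frac{5 + \left(6 \cdot 3 + 6\right)^{2}}{7} = \left(5 + \left(18 + 6\right)^{2}\right) \frac{1}{7} = \left(5 + 24^{2}\right) \frac{1}{7} = \left(5 + 576\right) \frac{1}{7} = 581 \cdot \frac{1}{7} = 83$)
$N + y{\left(-3,6 \right)} x = 83 + 5 \cdot 15 = 83 + 75 = 158$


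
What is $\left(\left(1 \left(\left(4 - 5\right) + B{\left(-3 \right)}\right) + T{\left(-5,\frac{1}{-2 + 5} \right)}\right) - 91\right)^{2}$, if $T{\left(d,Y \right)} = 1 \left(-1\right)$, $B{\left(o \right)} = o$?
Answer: $9216$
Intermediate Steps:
$T{\left(d,Y \right)} = -1$
$\left(\left(1 \left(\left(4 - 5\right) + B{\left(-3 \right)}\right) + T{\left(-5,\frac{1}{-2 + 5} \right)}\right) - 91\right)^{2} = \left(\left(1 \left(\left(4 - 5\right) - 3\right) - 1\right) - 91\right)^{2} = \left(\left(1 \left(-1 - 3\right) - 1\right) - 91\right)^{2} = \left(\left(1 \left(-4\right) - 1\right) - 91\right)^{2} = \left(\left(-4 - 1\right) - 91\right)^{2} = \left(-5 - 91\right)^{2} = \left(-96\right)^{2} = 9216$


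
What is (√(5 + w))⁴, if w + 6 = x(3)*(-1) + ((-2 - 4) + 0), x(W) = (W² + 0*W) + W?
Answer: 361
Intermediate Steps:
x(W) = W + W² (x(W) = (W² + 0) + W = W² + W = W + W²)
w = -24 (w = -6 + ((3*(1 + 3))*(-1) + ((-2 - 4) + 0)) = -6 + ((3*4)*(-1) + (-6 + 0)) = -6 + (12*(-1) - 6) = -6 + (-12 - 6) = -6 - 18 = -24)
(√(5 + w))⁴ = (√(5 - 24))⁴ = (√(-19))⁴ = (I*√19)⁴ = 361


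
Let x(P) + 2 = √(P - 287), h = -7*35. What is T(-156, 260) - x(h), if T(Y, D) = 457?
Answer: 459 - 2*I*√133 ≈ 459.0 - 23.065*I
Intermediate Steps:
h = -245
x(P) = -2 + √(-287 + P) (x(P) = -2 + √(P - 287) = -2 + √(-287 + P))
T(-156, 260) - x(h) = 457 - (-2 + √(-287 - 245)) = 457 - (-2 + √(-532)) = 457 - (-2 + 2*I*√133) = 457 + (2 - 2*I*√133) = 459 - 2*I*√133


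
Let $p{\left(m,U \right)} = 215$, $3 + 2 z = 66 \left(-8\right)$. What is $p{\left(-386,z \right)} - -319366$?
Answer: $319581$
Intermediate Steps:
$z = - \frac{531}{2}$ ($z = - \frac{3}{2} + \frac{66 \left(-8\right)}{2} = - \frac{3}{2} + \frac{1}{2} \left(-528\right) = - \frac{3}{2} - 264 = - \frac{531}{2} \approx -265.5$)
$p{\left(-386,z \right)} - -319366 = 215 - -319366 = 215 + 319366 = 319581$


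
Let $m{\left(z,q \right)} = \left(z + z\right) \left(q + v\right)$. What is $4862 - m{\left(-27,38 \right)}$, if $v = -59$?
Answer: $3728$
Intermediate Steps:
$m{\left(z,q \right)} = 2 z \left(-59 + q\right)$ ($m{\left(z,q \right)} = \left(z + z\right) \left(q - 59\right) = 2 z \left(-59 + q\right)$)
$4862 - m{\left(-27,38 \right)} = 4862 - 2 \left(-27\right) \left(-59 + 38\right) = 4862 - 2 \left(-27\right) \left(-21\right) = 4862 - 1134 = 3728$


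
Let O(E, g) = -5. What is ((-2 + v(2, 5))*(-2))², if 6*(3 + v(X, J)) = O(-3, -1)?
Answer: 1225/9 ≈ 136.11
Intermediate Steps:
v(X, J) = -23/6 (v(X, J) = -3 + (⅙)*(-5) = -3 - ⅚ = -23/6)
((-2 + v(2, 5))*(-2))² = ((-2 - 23/6)*(-2))² = (-35/6*(-2))² = (35/3)² = 1225/9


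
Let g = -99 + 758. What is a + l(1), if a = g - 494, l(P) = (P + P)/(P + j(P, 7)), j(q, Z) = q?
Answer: 166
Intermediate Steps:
l(P) = 1 (l(P) = (P + P)/(P + P) = (2*P)/((2*P)) = (2*P)*(1/(2*P)) = 1)
g = 659
a = 165 (a = 659 - 494 = 165)
a + l(1) = 165 + 1 = 166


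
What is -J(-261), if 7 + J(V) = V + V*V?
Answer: -67853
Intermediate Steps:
J(V) = -7 + V + V² (J(V) = -7 + (V + V*V) = -7 + (V + V²) = -7 + V + V²)
-J(-261) = -(-7 - 261 + (-261)²) = -(-7 - 261 + 68121) = -1*67853 = -67853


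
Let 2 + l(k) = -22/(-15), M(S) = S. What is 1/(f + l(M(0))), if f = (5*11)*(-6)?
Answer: -15/4958 ≈ -0.0030254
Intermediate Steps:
l(k) = -8/15 (l(k) = -2 - 22/(-15) = -2 - 22*(-1/15) = -2 + 22/15 = -8/15)
f = -330 (f = 55*(-6) = -330)
1/(f + l(M(0))) = 1/(-330 - 8/15) = 1/(-4958/15) = -15/4958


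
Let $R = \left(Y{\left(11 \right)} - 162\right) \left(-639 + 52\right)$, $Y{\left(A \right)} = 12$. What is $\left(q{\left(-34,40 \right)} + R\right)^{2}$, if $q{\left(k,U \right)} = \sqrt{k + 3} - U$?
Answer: $\left(88010 + i \sqrt{31}\right)^{2} \approx 7.7458 \cdot 10^{9} + 9.8 \cdot 10^{5} i$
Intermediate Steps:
$q{\left(k,U \right)} = \sqrt{3 + k} - U$
$R = 88050$ ($R = \left(12 - 162\right) \left(-639 + 52\right) = \left(-150\right) \left(-587\right) = 88050$)
$\left(q{\left(-34,40 \right)} + R\right)^{2} = \left(\left(\sqrt{3 - 34} - 40\right) + 88050\right)^{2} = \left(\left(\sqrt{-31} - 40\right) + 88050\right)^{2} = \left(\left(i \sqrt{31} - 40\right) + 88050\right)^{2} = \left(\left(-40 + i \sqrt{31}\right) + 88050\right)^{2} = \left(88010 + i \sqrt{31}\right)^{2}$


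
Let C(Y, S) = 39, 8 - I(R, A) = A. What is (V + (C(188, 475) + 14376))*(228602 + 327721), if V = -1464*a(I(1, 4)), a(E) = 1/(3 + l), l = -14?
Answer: 89027813367/11 ≈ 8.0934e+9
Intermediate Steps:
I(R, A) = 8 - A
a(E) = -1/11 (a(E) = 1/(3 - 14) = 1/(-11) = -1/11)
V = 1464/11 (V = -1464*(-1/11) = 1464/11 ≈ 133.09)
(V + (C(188, 475) + 14376))*(228602 + 327721) = (1464/11 + (39 + 14376))*(228602 + 327721) = (1464/11 + 14415)*556323 = (160029/11)*556323 = 89027813367/11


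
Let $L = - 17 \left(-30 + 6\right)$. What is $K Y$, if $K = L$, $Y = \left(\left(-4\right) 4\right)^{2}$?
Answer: $104448$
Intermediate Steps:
$L = 408$ ($L = \left(-17\right) \left(-24\right) = 408$)
$Y = 256$ ($Y = \left(-16\right)^{2} = 256$)
$K = 408$
$K Y = 408 \cdot 256 = 104448$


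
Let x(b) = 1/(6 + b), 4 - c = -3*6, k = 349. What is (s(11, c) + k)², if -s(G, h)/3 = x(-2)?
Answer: 1940449/16 ≈ 1.2128e+5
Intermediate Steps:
c = 22 (c = 4 - (-3)*6 = 4 - 1*(-18) = 4 + 18 = 22)
s(G, h) = -¾ (s(G, h) = -3/(6 - 2) = -3/4 = -3*¼ = -¾)
(s(11, c) + k)² = (-¾ + 349)² = (1393/4)² = 1940449/16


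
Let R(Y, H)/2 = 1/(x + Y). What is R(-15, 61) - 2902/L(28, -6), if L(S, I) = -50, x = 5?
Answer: 1446/25 ≈ 57.840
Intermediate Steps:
R(Y, H) = 2/(5 + Y)
R(-15, 61) - 2902/L(28, -6) = 2/(5 - 15) - 2902/(-50) = 2/(-10) - 2902*(-1)/50 = 2*(-⅒) - 1*(-1451/25) = -⅕ + 1451/25 = 1446/25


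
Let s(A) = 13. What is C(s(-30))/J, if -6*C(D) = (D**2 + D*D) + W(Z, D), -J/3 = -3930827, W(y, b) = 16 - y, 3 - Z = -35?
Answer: -158/35377443 ≈ -4.4661e-6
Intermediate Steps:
Z = 38 (Z = 3 - 1*(-35) = 3 + 35 = 38)
J = 11792481 (J = -3*(-3930827) = 11792481)
C(D) = 11/3 - D**2/3 (C(D) = -((D**2 + D*D) + (16 - 1*38))/6 = -((D**2 + D**2) + (16 - 38))/6 = -(2*D**2 - 22)/6 = -(-22 + 2*D**2)/6 = 11/3 - D**2/3)
C(s(-30))/J = (11/3 - 1/3*13**2)/11792481 = (11/3 - 1/3*169)*(1/11792481) = (11/3 - 169/3)*(1/11792481) = -158/3*1/11792481 = -158/35377443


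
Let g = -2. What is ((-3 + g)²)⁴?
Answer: 390625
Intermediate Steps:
((-3 + g)²)⁴ = ((-3 - 2)²)⁴ = ((-5)²)⁴ = 25⁴ = 390625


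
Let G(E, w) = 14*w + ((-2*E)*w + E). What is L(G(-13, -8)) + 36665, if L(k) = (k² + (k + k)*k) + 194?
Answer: 369526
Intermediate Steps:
G(E, w) = E + 14*w - 2*E*w (G(E, w) = 14*w + (-2*E*w + E) = 14*w + (E - 2*E*w) = E + 14*w - 2*E*w)
L(k) = 194 + 3*k² (L(k) = (k² + (2*k)*k) + 194 = (k² + 2*k²) + 194 = 3*k² + 194 = 194 + 3*k²)
L(G(-13, -8)) + 36665 = (194 + 3*(-13 + 14*(-8) - 2*(-13)*(-8))²) + 36665 = (194 + 3*(-13 - 112 - 208)²) + 36665 = (194 + 3*(-333)²) + 36665 = (194 + 3*110889) + 36665 = (194 + 332667) + 36665 = 332861 + 36665 = 369526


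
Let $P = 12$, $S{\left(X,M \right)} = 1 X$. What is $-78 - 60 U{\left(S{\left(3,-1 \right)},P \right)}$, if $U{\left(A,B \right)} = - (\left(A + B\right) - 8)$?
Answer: $342$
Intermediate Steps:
$S{\left(X,M \right)} = X$
$U{\left(A,B \right)} = 8 - A - B$ ($U{\left(A,B \right)} = - (-8 + A + B) = 8 - A - B$)
$-78 - 60 U{\left(S{\left(3,-1 \right)},P \right)} = -78 - 60 \left(8 - 3 - 12\right) = -78 - -420 = -78 + 420 = 342$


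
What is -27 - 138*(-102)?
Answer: 14049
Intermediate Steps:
-27 - 138*(-102) = -27 + 14076 = 14049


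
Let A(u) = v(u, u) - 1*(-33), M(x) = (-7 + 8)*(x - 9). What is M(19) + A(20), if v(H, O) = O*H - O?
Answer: 423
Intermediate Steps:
v(H, O) = -O + H*O (v(H, O) = H*O - O = -O + H*O)
M(x) = -9 + x (M(x) = 1*(-9 + x) = -9 + x)
A(u) = 33 + u*(-1 + u) (A(u) = u*(-1 + u) - 1*(-33) = u*(-1 + u) + 33 = 33 + u*(-1 + u))
M(19) + A(20) = (-9 + 19) + (33 + 20*(-1 + 20)) = 10 + (33 + 20*19) = 10 + (33 + 380) = 10 + 413 = 423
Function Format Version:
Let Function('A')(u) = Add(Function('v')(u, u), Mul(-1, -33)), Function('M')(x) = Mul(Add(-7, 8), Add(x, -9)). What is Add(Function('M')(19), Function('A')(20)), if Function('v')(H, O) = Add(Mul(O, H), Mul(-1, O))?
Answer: 423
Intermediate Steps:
Function('v')(H, O) = Add(Mul(-1, O), Mul(H, O)) (Function('v')(H, O) = Add(Mul(H, O), Mul(-1, O)) = Add(Mul(-1, O), Mul(H, O)))
Function('M')(x) = Add(-9, x) (Function('M')(x) = Mul(1, Add(-9, x)) = Add(-9, x))
Function('A')(u) = Add(33, Mul(u, Add(-1, u))) (Function('A')(u) = Add(Mul(u, Add(-1, u)), Mul(-1, -33)) = Add(Mul(u, Add(-1, u)), 33) = Add(33, Mul(u, Add(-1, u))))
Add(Function('M')(19), Function('A')(20)) = Add(Add(-9, 19), Add(33, Mul(20, Add(-1, 20)))) = Add(10, Add(33, Mul(20, 19))) = Add(10, Add(33, 380)) = Add(10, 413) = 423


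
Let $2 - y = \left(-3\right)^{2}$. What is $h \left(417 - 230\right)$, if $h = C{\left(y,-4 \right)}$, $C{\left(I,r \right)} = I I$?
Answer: $9163$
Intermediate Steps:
$y = -7$ ($y = 2 - \left(-3\right)^{2} = 2 - 9 = -7$)
$C{\left(I,r \right)} = I^{2}$
$h = 49$ ($h = \left(-7\right)^{2} = 49$)
$h \left(417 - 230\right) = 49 \left(417 - 230\right) = 49 \cdot 187 = 9163$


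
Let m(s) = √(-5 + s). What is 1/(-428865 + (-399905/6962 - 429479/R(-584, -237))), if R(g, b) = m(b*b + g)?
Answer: -144435969985107325/61950711292924048397087 + 5204152084919*√13895/61950711292924048397087 ≈ -2.3216e-6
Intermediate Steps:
R(g, b) = √(-5 + g + b²) (R(g, b) = √(-5 + (b*b + g)) = √(-5 + (b² + g)) = √(-5 + (g + b²)) = √(-5 + g + b²))
1/(-428865 + (-399905/6962 - 429479/R(-584, -237))) = 1/(-428865 + (-399905/6962 - 429479/√(-5 - 584 + (-237)²))) = 1/(-428865 + (-399905*1/6962 - 429479/√(-5 - 584 + 56169))) = 1/(-428865 + (-399905/6962 - 429479*√13895/27790)) = 1/(-2986158035/6962 - 429479*√13895/27790)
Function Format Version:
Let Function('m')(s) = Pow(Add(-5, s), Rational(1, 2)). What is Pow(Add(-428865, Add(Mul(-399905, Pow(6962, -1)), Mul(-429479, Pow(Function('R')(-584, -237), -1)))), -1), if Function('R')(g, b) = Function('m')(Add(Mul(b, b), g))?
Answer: Add(Rational(-144435969985107325, 61950711292924048397087), Mul(Rational(5204152084919, 61950711292924048397087), Pow(13895, Rational(1, 2)))) ≈ -2.3216e-6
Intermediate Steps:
Function('R')(g, b) = Pow(Add(-5, g, Pow(b, 2)), Rational(1, 2)) (Function('R')(g, b) = Pow(Add(-5, Add(Mul(b, b), g)), Rational(1, 2)) = Pow(Add(-5, Add(Pow(b, 2), g)), Rational(1, 2)) = Pow(Add(-5, Add(g, Pow(b, 2))), Rational(1, 2)) = Pow(Add(-5, g, Pow(b, 2)), Rational(1, 2)))
Pow(Add(-428865, Add(Mul(-399905, Pow(6962, -1)), Mul(-429479, Pow(Function('R')(-584, -237), -1)))), -1) = Pow(Add(-428865, Add(Mul(-399905, Pow(6962, -1)), Mul(-429479, Pow(Pow(Add(-5, -584, Pow(-237, 2)), Rational(1, 2)), -1)))), -1) = Pow(Add(-428865, Add(Mul(-399905, Rational(1, 6962)), Mul(-429479, Pow(Pow(Add(-5, -584, 56169), Rational(1, 2)), -1)))), -1) = Pow(Add(-428865, Add(Rational(-399905, 6962), Mul(-429479, Pow(Pow(55580, Rational(1, 2)), -1)))), -1) = Pow(Add(-428865, Add(Rational(-399905, 6962), Mul(-429479, Pow(Mul(2, Pow(13895, Rational(1, 2))), -1)))), -1) = Pow(Add(-428865, Add(Rational(-399905, 6962), Mul(-429479, Mul(Rational(1, 27790), Pow(13895, Rational(1, 2)))))), -1) = Pow(Add(-428865, Add(Rational(-399905, 6962), Mul(Rational(-429479, 27790), Pow(13895, Rational(1, 2))))), -1) = Pow(Add(Rational(-2986158035, 6962), Mul(Rational(-429479, 27790), Pow(13895, Rational(1, 2)))), -1)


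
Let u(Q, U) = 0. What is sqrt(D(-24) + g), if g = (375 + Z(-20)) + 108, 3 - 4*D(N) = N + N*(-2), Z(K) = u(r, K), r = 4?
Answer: 7*sqrt(39)/2 ≈ 21.857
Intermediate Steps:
Z(K) = 0
D(N) = 3/4 + N/4 (D(N) = 3/4 - (N + N*(-2))/4 = 3/4 - (N - 2*N)/4 = 3/4 - (-1)*N/4 = 3/4 + N/4)
g = 483 (g = (375 + 0) + 108 = 375 + 108 = 483)
sqrt(D(-24) + g) = sqrt((3/4 + (1/4)*(-24)) + 483) = sqrt((3/4 - 6) + 483) = sqrt(-21/4 + 483) = sqrt(1911/4) = 7*sqrt(39)/2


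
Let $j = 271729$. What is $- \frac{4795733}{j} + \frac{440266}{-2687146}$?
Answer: $- \frac{6503233893966}{365087747717} \approx -17.813$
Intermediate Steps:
$- \frac{4795733}{j} + \frac{440266}{-2687146} = - \frac{4795733}{271729} + \frac{440266}{-2687146} = \left(-4795733\right) \frac{1}{271729} + 440266 \left(- \frac{1}{2687146}\right) = - \frac{4795733}{271729} - \frac{220133}{1343573} = - \frac{6503233893966}{365087747717}$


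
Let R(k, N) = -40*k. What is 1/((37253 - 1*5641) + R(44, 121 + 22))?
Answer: 1/29852 ≈ 3.3499e-5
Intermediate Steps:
1/((37253 - 1*5641) + R(44, 121 + 22)) = 1/((37253 - 1*5641) - 40*44) = 1/((37253 - 5641) - 1760) = 1/(31612 - 1760) = 1/29852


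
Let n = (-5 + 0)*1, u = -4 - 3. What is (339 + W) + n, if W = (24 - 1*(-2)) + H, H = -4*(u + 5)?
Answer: 368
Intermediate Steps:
u = -7
H = 8 (H = -4*(-7 + 5) = -4*(-2) = 8)
n = -5 (n = -5*1 = -5)
W = 34 (W = (24 - 1*(-2)) + 8 = (24 + 2) + 8 = 26 + 8 = 34)
(339 + W) + n = (339 + 34) - 5 = 373 - 5 = 368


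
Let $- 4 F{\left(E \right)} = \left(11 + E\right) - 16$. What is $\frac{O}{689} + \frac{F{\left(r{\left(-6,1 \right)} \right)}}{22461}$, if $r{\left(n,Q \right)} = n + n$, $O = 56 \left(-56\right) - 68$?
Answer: $- \frac{287848463}{61902516} \approx -4.65$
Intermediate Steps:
$O = -3204$ ($O = -3136 - 68 = -3204$)
$r{\left(n,Q \right)} = 2 n$
$F{\left(E \right)} = \frac{5}{4} - \frac{E}{4}$ ($F{\left(E \right)} = - \frac{\left(11 + E\right) - 16}{4} = - \frac{-5 + E}{4} = \frac{5}{4} - \frac{E}{4}$)
$\frac{O}{689} + \frac{F{\left(r{\left(-6,1 \right)} \right)}}{22461} = - \frac{3204}{689} + \frac{\frac{5}{4} - \frac{2 \left(-6\right)}{4}}{22461} = \left(-3204\right) \frac{1}{689} + \left(\frac{5}{4} - -3\right) \frac{1}{22461} = - \frac{3204}{689} + \left(\frac{5}{4} + 3\right) \frac{1}{22461} = - \frac{3204}{689} + \frac{17}{4} \cdot \frac{1}{22461} = - \frac{3204}{689} + \frac{17}{89844} = - \frac{287848463}{61902516}$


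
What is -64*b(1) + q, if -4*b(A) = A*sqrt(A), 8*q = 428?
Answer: 139/2 ≈ 69.500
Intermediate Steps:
q = 107/2 (q = (1/8)*428 = 107/2 ≈ 53.500)
b(A) = -A**(3/2)/4 (b(A) = -A*sqrt(A)/4 = -A**(3/2)/4)
-64*b(1) + q = -(-16)*1**(3/2) + 107/2 = -(-16) + 107/2 = -64*(-1/4) + 107/2 = 16 + 107/2 = 139/2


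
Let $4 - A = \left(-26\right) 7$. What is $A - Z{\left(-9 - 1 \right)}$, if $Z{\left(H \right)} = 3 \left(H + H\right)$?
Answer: $246$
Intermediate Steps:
$Z{\left(H \right)} = 6 H$ ($Z{\left(H \right)} = 3 \cdot 2 H = 6 H$)
$A = 186$ ($A = 4 - \left(-26\right) 7 = 4 - -182 = 4 + 182 = 186$)
$A - Z{\left(-9 - 1 \right)} = 186 - 6 \left(-9 - 1\right) = 186 - 6 \left(-10\right) = 186 - -60 = 186 + 60 = 246$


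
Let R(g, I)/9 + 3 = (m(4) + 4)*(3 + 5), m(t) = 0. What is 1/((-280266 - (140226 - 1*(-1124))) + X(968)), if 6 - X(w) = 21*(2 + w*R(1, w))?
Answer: -1/5727260 ≈ -1.7460e-7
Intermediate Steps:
R(g, I) = 261 (R(g, I) = -27 + 9*((0 + 4)*(3 + 5)) = -27 + 9*(4*8) = -27 + 9*32 = -27 + 288 = 261)
X(w) = -36 - 5481*w (X(w) = 6 - 21*(2 + w*261) = 6 - 21*(2 + 261*w) = 6 - (42 + 5481*w) = 6 + (-42 - 5481*w) = -36 - 5481*w)
1/((-280266 - (140226 - 1*(-1124))) + X(968)) = 1/((-280266 - (140226 - 1*(-1124))) + (-36 - 5481*968)) = 1/((-280266 - (140226 + 1124)) + (-36 - 5305608)) = 1/((-280266 - 1*141350) - 5305644) = 1/((-280266 - 141350) - 5305644) = 1/(-421616 - 5305644) = 1/(-5727260) = -1/5727260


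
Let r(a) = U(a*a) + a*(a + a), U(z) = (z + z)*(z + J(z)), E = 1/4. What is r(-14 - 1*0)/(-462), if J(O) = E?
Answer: -1841/11 ≈ -167.36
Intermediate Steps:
E = ¼ ≈ 0.25000
J(O) = ¼
U(z) = 2*z*(¼ + z) (U(z) = (z + z)*(z + ¼) = (2*z)*(¼ + z) = 2*z*(¼ + z))
r(a) = 2*a² + a²*(1 + 4*a²)/2 (r(a) = (a*a)*(1 + 4*(a*a))/2 + a*(a + a) = a²*(1 + 4*a²)/2 + a*(2*a) = a²*(1 + 4*a²)/2 + 2*a² = 2*a² + a²*(1 + 4*a²)/2)
r(-14 - 1*0)/(-462) = ((-14 - 1*0)²*(5 + 4*(-14 - 1*0)²)/2)/(-462) = ((-14 + 0)²*(5 + 4*(-14 + 0)²)/2)*(-1/462) = ((½)*(-14)²*(5 + 4*(-14)²))*(-1/462) = ((½)*196*(5 + 4*196))*(-1/462) = ((½)*196*(5 + 784))*(-1/462) = ((½)*196*789)*(-1/462) = 77322*(-1/462) = -1841/11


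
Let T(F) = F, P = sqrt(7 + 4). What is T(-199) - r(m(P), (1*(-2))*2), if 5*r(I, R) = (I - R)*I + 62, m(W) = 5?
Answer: -1102/5 ≈ -220.40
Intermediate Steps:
P = sqrt(11) ≈ 3.3166
r(I, R) = 62/5 + I*(I - R)/5 (r(I, R) = ((I - R)*I + 62)/5 = (I*(I - R) + 62)/5 = (62 + I*(I - R))/5 = 62/5 + I*(I - R)/5)
T(-199) - r(m(P), (1*(-2))*2) = -199 - (62/5 + (1/5)*5**2 - 1/5*5*(1*(-2))*2) = -199 - (62/5 + (1/5)*25 - 1/5*5*(-2*2)) = -199 - (62/5 + 5 - 1/5*5*(-4)) = -199 - (62/5 + 5 + 4) = -199 - 1*107/5 = -199 - 107/5 = -1102/5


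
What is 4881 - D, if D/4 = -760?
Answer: 7921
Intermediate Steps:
D = -3040 (D = 4*(-760) = -3040)
4881 - D = 4881 - 1*(-3040) = 4881 + 3040 = 7921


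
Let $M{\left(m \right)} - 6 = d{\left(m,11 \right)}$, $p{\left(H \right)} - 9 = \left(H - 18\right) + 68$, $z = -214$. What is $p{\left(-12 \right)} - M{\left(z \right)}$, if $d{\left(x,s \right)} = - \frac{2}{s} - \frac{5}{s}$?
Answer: $\frac{458}{11} \approx 41.636$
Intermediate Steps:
$d{\left(x,s \right)} = - \frac{7}{s}$
$p{\left(H \right)} = 59 + H$ ($p{\left(H \right)} = 9 + \left(\left(H - 18\right) + 68\right) = 9 + \left(\left(-18 + H\right) + 68\right) = 9 + \left(50 + H\right) = 59 + H$)
$M{\left(m \right)} = \frac{59}{11}$ ($M{\left(m \right)} = 6 - \frac{7}{11} = \frac{59}{11}$)
$p{\left(-12 \right)} - M{\left(z \right)} = \left(59 - 12\right) - \frac{59}{11} = 47 - \frac{59}{11} = \frac{458}{11}$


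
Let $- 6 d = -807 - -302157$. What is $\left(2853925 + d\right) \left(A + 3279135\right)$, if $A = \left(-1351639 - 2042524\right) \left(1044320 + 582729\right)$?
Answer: $-15483338585458252400$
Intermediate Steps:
$d = -50225$ ($d = - \frac{-807 - -302157}{6} = - \frac{-807 + 302157}{6} = \left(- \frac{1}{6}\right) 301350 = -50225$)
$A = -5522469514987$ ($A = \left(-3394163\right) 1627049 = -5522469514987$)
$\left(2853925 + d\right) \left(A + 3279135\right) = \left(2853925 - 50225\right) \left(-5522469514987 + 3279135\right) = 2803700 \left(-5522466235852\right) = -15483338585458252400$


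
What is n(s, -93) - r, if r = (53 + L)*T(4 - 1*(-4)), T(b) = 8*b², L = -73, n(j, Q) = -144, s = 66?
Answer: 10096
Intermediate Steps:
r = -10240 (r = (53 - 73)*(8*(4 - 1*(-4))²) = -160*(4 + 4)² = -160*8² = -160*64 = -20*512 = -10240)
n(s, -93) - r = -144 - 1*(-10240) = -144 + 10240 = 10096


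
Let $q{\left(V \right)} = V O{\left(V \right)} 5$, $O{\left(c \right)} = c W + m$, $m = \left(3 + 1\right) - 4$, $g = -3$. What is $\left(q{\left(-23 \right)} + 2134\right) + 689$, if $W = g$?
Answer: $-5112$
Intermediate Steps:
$W = -3$
$m = 0$ ($m = 4 - 4 = 0$)
$O{\left(c \right)} = - 3 c$ ($O{\left(c \right)} = c \left(-3\right) + 0 = - 3 c + 0 = - 3 c$)
$q{\left(V \right)} = - 15 V^{2}$ ($q{\left(V \right)} = V \left(- 3 V\right) 5 = - 3 V^{2} \cdot 5 = - 15 V^{2}$)
$\left(q{\left(-23 \right)} + 2134\right) + 689 = \left(- 15 \left(-23\right)^{2} + 2134\right) + 689 = \left(\left(-15\right) 529 + 2134\right) + 689 = \left(-7935 + 2134\right) + 689 = -5801 + 689 = -5112$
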